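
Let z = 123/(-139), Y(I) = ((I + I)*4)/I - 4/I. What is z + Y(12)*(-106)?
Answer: -339251/417 ≈ -813.55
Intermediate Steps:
Y(I) = 8 - 4/I (Y(I) = ((2*I)*4)/I - 4/I = (8*I)/I - 4/I = 8 - 4/I)
z = -123/139 (z = 123*(-1/139) = -123/139 ≈ -0.88489)
z + Y(12)*(-106) = -123/139 + (8 - 4/12)*(-106) = -123/139 + (8 - 4*1/12)*(-106) = -123/139 + (8 - ⅓)*(-106) = -123/139 + (23/3)*(-106) = -123/139 - 2438/3 = -339251/417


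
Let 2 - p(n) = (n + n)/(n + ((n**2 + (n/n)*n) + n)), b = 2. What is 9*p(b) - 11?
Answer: 17/5 ≈ 3.4000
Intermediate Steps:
p(n) = 2 - 2*n/(n**2 + 3*n) (p(n) = 2 - (n + n)/(n + ((n**2 + (n/n)*n) + n)) = 2 - 2*n/(n + ((n**2 + 1*n) + n)) = 2 - 2*n/(n + ((n**2 + n) + n)) = 2 - 2*n/(n + ((n + n**2) + n)) = 2 - 2*n/(n + (n**2 + 2*n)) = 2 - 2*n/(n**2 + 3*n))
9*p(b) - 11 = 9*(2*(2 + 2)/(3 + 2)) - 11 = 9*(2*4/5) - 11 = 9*(2*(1/5)*4) - 11 = 9*(8/5) - 11 = 72/5 - 11 = 17/5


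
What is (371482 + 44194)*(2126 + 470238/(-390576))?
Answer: 14373631618437/16274 ≈ 8.8323e+8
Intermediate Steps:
(371482 + 44194)*(2126 + 470238/(-390576)) = 415676*(2126 + 470238*(-1/390576)) = 415676*(2126 - 78373/65096) = 415676*(138315723/65096) = 14373631618437/16274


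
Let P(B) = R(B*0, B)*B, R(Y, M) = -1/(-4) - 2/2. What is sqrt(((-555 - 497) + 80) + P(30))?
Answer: 3*I*sqrt(442)/2 ≈ 31.536*I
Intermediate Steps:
R(Y, M) = -3/4 (R(Y, M) = -1*(-1/4) - 2*1/2 = 1/4 - 1 = -3/4)
P(B) = -3*B/4
sqrt(((-555 - 497) + 80) + P(30)) = sqrt(((-555 - 497) + 80) - 3/4*30) = sqrt((-1052 + 80) - 45/2) = sqrt(-972 - 45/2) = sqrt(-1989/2) = 3*I*sqrt(442)/2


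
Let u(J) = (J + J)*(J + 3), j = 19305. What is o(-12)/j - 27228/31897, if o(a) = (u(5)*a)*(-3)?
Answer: -9639404/13683813 ≈ -0.70444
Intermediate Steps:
u(J) = 2*J*(3 + J) (u(J) = (2*J)*(3 + J) = 2*J*(3 + J))
o(a) = -240*a (o(a) = ((2*5*(3 + 5))*a)*(-3) = ((2*5*8)*a)*(-3) = (80*a)*(-3) = -240*a)
o(-12)/j - 27228/31897 = -240*(-12)/19305 - 27228/31897 = 2880*(1/19305) - 27228*1/31897 = 64/429 - 27228/31897 = -9639404/13683813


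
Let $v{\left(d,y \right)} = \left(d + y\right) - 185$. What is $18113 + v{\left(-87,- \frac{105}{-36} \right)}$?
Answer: $\frac{214127}{12} \approx 17844.0$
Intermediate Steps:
$v{\left(d,y \right)} = -185 + d + y$
$18113 + v{\left(-87,- \frac{105}{-36} \right)} = 18113 - \left(272 - \frac{35}{12}\right) = 18113 - \frac{3229}{12} = \frac{214127}{12}$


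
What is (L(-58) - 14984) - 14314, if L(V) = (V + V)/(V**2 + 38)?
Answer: -49835956/1701 ≈ -29298.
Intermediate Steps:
L(V) = 2*V/(38 + V**2) (L(V) = (2*V)/(38 + V**2) = 2*V/(38 + V**2))
(L(-58) - 14984) - 14314 = (2*(-58)/(38 + (-58)**2) - 14984) - 14314 = (2*(-58)/(38 + 3364) - 14984) - 14314 = (2*(-58)/3402 - 14984) - 14314 = (2*(-58)*(1/3402) - 14984) - 14314 = (-58/1701 - 14984) - 14314 = -25487842/1701 - 14314 = -49835956/1701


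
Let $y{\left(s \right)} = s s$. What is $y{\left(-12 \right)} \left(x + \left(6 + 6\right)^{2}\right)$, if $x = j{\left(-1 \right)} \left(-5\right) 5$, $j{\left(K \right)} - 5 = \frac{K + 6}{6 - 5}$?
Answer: $-15264$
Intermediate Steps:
$j{\left(K \right)} = 11 + K$ ($j{\left(K \right)} = 5 + \frac{K + 6}{6 - 5} = 5 + \frac{6 + K}{1} = 5 + \left(6 + K\right) 1 = 5 + \left(6 + K\right) = 11 + K$)
$y{\left(s \right)} = s^{2}$
$x = -250$ ($x = \left(11 - 1\right) \left(-5\right) 5 = 10 \left(-5\right) 5 = \left(-50\right) 5 = -250$)
$y{\left(-12 \right)} \left(x + \left(6 + 6\right)^{2}\right) = \left(-12\right)^{2} \left(-250 + \left(6 + 6\right)^{2}\right) = 144 \left(-250 + 12^{2}\right) = 144 \left(-250 + 144\right) = 144 \left(-106\right) = -15264$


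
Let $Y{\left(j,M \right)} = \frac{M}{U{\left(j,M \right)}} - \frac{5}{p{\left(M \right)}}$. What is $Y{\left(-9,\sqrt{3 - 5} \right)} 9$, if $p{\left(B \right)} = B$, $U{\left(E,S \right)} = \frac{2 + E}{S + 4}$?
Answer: $\frac{18}{7} + \frac{243 i \sqrt{2}}{14} \approx 2.5714 + 24.547 i$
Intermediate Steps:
$U{\left(E,S \right)} = \frac{2 + E}{4 + S}$
$Y{\left(j,M \right)} = - \frac{5}{M} + \frac{M \left(4 + M\right)}{2 + j}$ ($Y{\left(j,M \right)} = \frac{M}{\frac{1}{4 + M} \left(2 + j\right)} - \frac{5}{M} = M \frac{4 + M}{2 + j} - \frac{5}{M} = \frac{M \left(4 + M\right)}{2 + j} - \frac{5}{M} = - \frac{5}{M} + \frac{M \left(4 + M\right)}{2 + j}$)
$Y{\left(-9,\sqrt{3 - 5} \right)} 9 = \frac{-10 - -45 + \left(\sqrt{3 - 5}\right)^{2} \left(4 + \sqrt{3 - 5}\right)}{\sqrt{3 - 5} \left(2 - 9\right)} 9 = \frac{-10 + 45 + \left(\sqrt{-2}\right)^{2} \left(4 + \sqrt{-2}\right)}{\sqrt{-2} \left(-7\right)} 9 = \frac{1}{i \sqrt{2}} \left(- \frac{1}{7}\right) \left(-10 + 45 + \left(i \sqrt{2}\right)^{2} \left(4 + i \sqrt{2}\right)\right) 9 = - \frac{i \sqrt{2}}{2} \left(- \frac{1}{7}\right) \left(-10 + 45 - 2 \left(4 + i \sqrt{2}\right)\right) 9 = - \frac{i \sqrt{2}}{2} \left(- \frac{1}{7}\right) \left(-10 + 45 - \left(8 + 2 i \sqrt{2}\right)\right) 9 = - \frac{i \sqrt{2}}{2} \left(- \frac{1}{7}\right) \left(27 - 2 i \sqrt{2}\right) 9 = \frac{i \sqrt{2} \left(27 - 2 i \sqrt{2}\right)}{14} \cdot 9 = \frac{9 i \sqrt{2} \left(27 - 2 i \sqrt{2}\right)}{14}$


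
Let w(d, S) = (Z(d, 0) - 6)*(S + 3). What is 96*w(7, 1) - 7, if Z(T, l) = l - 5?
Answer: -4231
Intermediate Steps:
Z(T, l) = -5 + l
w(d, S) = -33 - 11*S (w(d, S) = ((-5 + 0) - 6)*(S + 3) = (-5 - 6)*(3 + S) = -11*(3 + S) = -33 - 11*S)
96*w(7, 1) - 7 = 96*(-33 - 11*1) - 7 = 96*(-33 - 11) - 7 = 96*(-44) - 7 = -4224 - 7 = -4231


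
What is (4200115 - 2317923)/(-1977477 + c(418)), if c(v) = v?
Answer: -1882192/1977059 ≈ -0.95202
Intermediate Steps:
(4200115 - 2317923)/(-1977477 + c(418)) = (4200115 - 2317923)/(-1977477 + 418) = 1882192/(-1977059) = 1882192*(-1/1977059) = -1882192/1977059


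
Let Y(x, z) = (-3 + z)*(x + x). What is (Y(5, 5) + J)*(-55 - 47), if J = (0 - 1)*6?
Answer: -1428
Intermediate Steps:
Y(x, z) = 2*x*(-3 + z) (Y(x, z) = (-3 + z)*(2*x) = 2*x*(-3 + z))
J = -6 (J = -1*6 = -6)
(Y(5, 5) + J)*(-55 - 47) = (2*5*(-3 + 5) - 6)*(-55 - 47) = (2*5*2 - 6)*(-102) = (20 - 6)*(-102) = 14*(-102) = -1428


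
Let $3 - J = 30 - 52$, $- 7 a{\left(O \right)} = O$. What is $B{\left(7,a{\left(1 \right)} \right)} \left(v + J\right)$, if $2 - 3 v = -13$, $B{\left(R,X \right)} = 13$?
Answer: $390$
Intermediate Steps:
$a{\left(O \right)} = - \frac{O}{7}$
$v = 5$ ($v = \frac{2}{3} - - \frac{13}{3} = \frac{2}{3} + \frac{13}{3} = 5$)
$J = 25$ ($J = 3 - \left(30 - 52\right) = 3 - -22 = 3 + 22 = 25$)
$B{\left(7,a{\left(1 \right)} \right)} \left(v + J\right) = 13 \left(5 + 25\right) = 13 \cdot 30 = 390$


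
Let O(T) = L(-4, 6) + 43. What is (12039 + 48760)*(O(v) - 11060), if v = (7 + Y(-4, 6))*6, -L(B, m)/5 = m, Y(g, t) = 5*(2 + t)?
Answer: -671646553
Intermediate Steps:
Y(g, t) = 10 + 5*t
L(B, m) = -5*m
v = 282 (v = (7 + (10 + 5*6))*6 = (7 + (10 + 30))*6 = (7 + 40)*6 = 47*6 = 282)
O(T) = 13 (O(T) = -5*6 + 43 = -30 + 43 = 13)
(12039 + 48760)*(O(v) - 11060) = (12039 + 48760)*(13 - 11060) = 60799*(-11047) = -671646553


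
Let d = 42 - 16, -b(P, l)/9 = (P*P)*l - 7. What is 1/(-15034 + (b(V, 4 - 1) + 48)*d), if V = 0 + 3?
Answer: -1/18466 ≈ -5.4154e-5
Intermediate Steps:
V = 3
b(P, l) = 63 - 9*l*P² (b(P, l) = -9*((P*P)*l - 7) = -9*(P²*l - 7) = -9*(l*P² - 7) = -9*(-7 + l*P²) = 63 - 9*l*P²)
d = 26
1/(-15034 + (b(V, 4 - 1) + 48)*d) = 1/(-15034 + ((63 - 9*(4 - 1)*3²) + 48)*26) = 1/(-15034 + ((63 - 9*3*9) + 48)*26) = 1/(-15034 + ((63 - 243) + 48)*26) = 1/(-15034 + (-180 + 48)*26) = 1/(-15034 - 132*26) = 1/(-15034 - 3432) = 1/(-18466) = -1/18466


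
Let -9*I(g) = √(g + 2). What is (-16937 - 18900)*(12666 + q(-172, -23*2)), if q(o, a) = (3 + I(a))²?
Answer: -36791375147/81 + 143348*I*√11/3 ≈ -4.5421e+8 + 1.5848e+5*I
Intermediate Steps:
I(g) = -√(2 + g)/9 (I(g) = -√(g + 2)/9 = -√(2 + g)/9)
q(o, a) = (3 - √(2 + a)/9)²
(-16937 - 18900)*(12666 + q(-172, -23*2)) = (-16937 - 18900)*(12666 + (-27 + √(2 - 23*2))²/81) = -35837*(12666 + (-27 + √(2 - 46))²/81) = -35837*(12666 + (-27 + √(-44))²/81) = -35837*(12666 + (-27 + 2*I*√11)²/81) = -453911442 - 35837*(-27 + 2*I*√11)²/81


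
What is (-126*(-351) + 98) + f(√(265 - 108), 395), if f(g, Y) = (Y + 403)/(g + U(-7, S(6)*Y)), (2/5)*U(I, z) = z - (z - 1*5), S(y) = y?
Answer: 31024 + 1064*√157 ≈ 44356.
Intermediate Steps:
U(I, z) = 25/2 (U(I, z) = 5*(z - (z - 1*5))/2 = 5*(z - (z - 5))/2 = 5*(z - (-5 + z))/2 = 5*(z + (5 - z))/2 = (5/2)*5 = 25/2)
f(g, Y) = (403 + Y)/(25/2 + g) (f(g, Y) = (Y + 403)/(g + 25/2) = (403 + Y)/(25/2 + g))
(-126*(-351) + 98) + f(√(265 - 108), 395) = (-126*(-351) + 98) + 2*(403 + 395)/(25 + 2*√(265 - 108)) = (44226 + 98) + 2*798/(25 + 2*√157) = 44324 + 1596/(25 + 2*√157)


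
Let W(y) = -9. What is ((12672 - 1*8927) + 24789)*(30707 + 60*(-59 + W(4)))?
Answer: 759774818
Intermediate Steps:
((12672 - 1*8927) + 24789)*(30707 + 60*(-59 + W(4))) = ((12672 - 1*8927) + 24789)*(30707 + 60*(-59 - 9)) = ((12672 - 8927) + 24789)*(30707 + 60*(-68)) = (3745 + 24789)*(30707 - 4080) = 28534*26627 = 759774818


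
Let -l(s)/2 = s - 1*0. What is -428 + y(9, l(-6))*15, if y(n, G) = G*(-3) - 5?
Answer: -1043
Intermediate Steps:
l(s) = -2*s (l(s) = -2*(s - 1*0) = -2*(s + 0) = -2*s)
y(n, G) = -5 - 3*G (y(n, G) = -3*G - 5 = -5 - 3*G)
-428 + y(9, l(-6))*15 = -428 + (-5 - (-6)*(-6))*15 = -428 + (-5 - 3*12)*15 = -428 + (-5 - 36)*15 = -428 - 41*15 = -428 - 615 = -1043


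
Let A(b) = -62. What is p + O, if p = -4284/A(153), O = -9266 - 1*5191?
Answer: -446025/31 ≈ -14388.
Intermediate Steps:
O = -14457 (O = -9266 - 5191 = -14457)
p = 2142/31 (p = -4284/(-62) = -4284*(-1/62) = 2142/31 ≈ 69.097)
p + O = 2142/31 - 14457 = -446025/31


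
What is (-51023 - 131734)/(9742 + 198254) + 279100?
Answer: 19350500281/69332 ≈ 2.7910e+5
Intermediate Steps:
(-51023 - 131734)/(9742 + 198254) + 279100 = -182757/207996 + 279100 = -182757*1/207996 + 279100 = -60919/69332 + 279100 = 19350500281/69332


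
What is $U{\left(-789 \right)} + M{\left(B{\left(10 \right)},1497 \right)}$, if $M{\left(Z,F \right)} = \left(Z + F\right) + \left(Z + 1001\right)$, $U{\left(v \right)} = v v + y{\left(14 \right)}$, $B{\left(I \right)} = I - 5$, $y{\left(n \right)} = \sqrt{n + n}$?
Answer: $625029 + 2 \sqrt{7} \approx 6.2503 \cdot 10^{5}$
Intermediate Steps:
$y{\left(n \right)} = \sqrt{2} \sqrt{n}$ ($y{\left(n \right)} = \sqrt{2 n} = \sqrt{2} \sqrt{n}$)
$B{\left(I \right)} = -5 + I$ ($B{\left(I \right)} = I - 5 = -5 + I$)
$U{\left(v \right)} = v^{2} + 2 \sqrt{7}$ ($U{\left(v \right)} = v v + \sqrt{2} \sqrt{14} = v^{2} + 2 \sqrt{7}$)
$M{\left(Z,F \right)} = 1001 + F + 2 Z$ ($M{\left(Z,F \right)} = \left(F + Z\right) + \left(1001 + Z\right) = 1001 + F + 2 Z$)
$U{\left(-789 \right)} + M{\left(B{\left(10 \right)},1497 \right)} = \left(\left(-789\right)^{2} + 2 \sqrt{7}\right) + \left(1001 + 1497 + 2 \left(-5 + 10\right)\right) = \left(622521 + 2 \sqrt{7}\right) + \left(1001 + 1497 + 2 \cdot 5\right) = \left(622521 + 2 \sqrt{7}\right) + \left(1001 + 1497 + 10\right) = \left(622521 + 2 \sqrt{7}\right) + 2508 = 625029 + 2 \sqrt{7}$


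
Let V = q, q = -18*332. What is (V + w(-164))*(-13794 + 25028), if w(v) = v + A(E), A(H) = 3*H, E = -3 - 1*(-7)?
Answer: -68841952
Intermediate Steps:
E = 4 (E = -3 + 7 = 4)
w(v) = 12 + v (w(v) = v + 3*4 = v + 12 = 12 + v)
q = -5976
V = -5976
(V + w(-164))*(-13794 + 25028) = (-5976 + (12 - 164))*(-13794 + 25028) = (-5976 - 152)*11234 = -6128*11234 = -68841952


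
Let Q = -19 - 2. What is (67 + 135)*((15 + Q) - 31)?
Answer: -7474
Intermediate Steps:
Q = -21
(67 + 135)*((15 + Q) - 31) = (67 + 135)*((15 - 21) - 31) = 202*(-6 - 31) = 202*(-37) = -7474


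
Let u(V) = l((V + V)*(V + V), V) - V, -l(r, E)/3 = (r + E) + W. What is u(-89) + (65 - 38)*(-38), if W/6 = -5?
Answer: -95632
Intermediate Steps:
W = -30 (W = 6*(-5) = -30)
l(r, E) = 90 - 3*E - 3*r (l(r, E) = -3*((r + E) - 30) = -3*((E + r) - 30) = -3*(-30 + E + r) = 90 - 3*E - 3*r)
u(V) = 90 - 12*V² - 4*V (u(V) = (90 - 3*V - 3*(V + V)*(V + V)) - V = (90 - 3*V - 3*2*V*2*V) - V = (90 - 3*V - 12*V²) - V = (90 - 12*V² - 3*V) - V = 90 - 12*V² - 4*V)
u(-89) + (65 - 38)*(-38) = (90 - 12*(-89)² - 4*(-89)) + (65 - 38)*(-38) = (90 - 12*7921 + 356) + 27*(-38) = (90 - 95052 + 356) - 1026 = -94606 - 1026 = -95632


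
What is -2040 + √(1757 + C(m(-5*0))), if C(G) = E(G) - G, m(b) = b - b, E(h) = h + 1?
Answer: -2040 + √1758 ≈ -1998.1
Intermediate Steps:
E(h) = 1 + h
m(b) = 0
C(G) = 1 (C(G) = (1 + G) - G = 1)
-2040 + √(1757 + C(m(-5*0))) = -2040 + √(1757 + 1) = -2040 + √1758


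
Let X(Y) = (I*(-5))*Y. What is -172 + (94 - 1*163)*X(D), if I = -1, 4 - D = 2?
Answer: -862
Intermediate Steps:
D = 2 (D = 4 - 1*2 = 4 - 2 = 2)
X(Y) = 5*Y (X(Y) = (-1*(-5))*Y = 5*Y)
-172 + (94 - 1*163)*X(D) = -172 + (94 - 1*163)*(5*2) = -172 + (94 - 163)*10 = -172 - 69*10 = -172 - 690 = -862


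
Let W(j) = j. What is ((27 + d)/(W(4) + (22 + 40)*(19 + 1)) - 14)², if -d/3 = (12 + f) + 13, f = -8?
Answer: 19009600/96721 ≈ 196.54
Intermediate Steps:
d = -51 (d = -3*((12 - 8) + 13) = -3*(4 + 13) = -3*17 = -51)
((27 + d)/(W(4) + (22 + 40)*(19 + 1)) - 14)² = ((27 - 51)/(4 + (22 + 40)*(19 + 1)) - 14)² = (-24/(4 + 62*20) - 14)² = (-24/(4 + 1240) - 14)² = (-24/1244 - 14)² = (-24*1/1244 - 14)² = (-6/311 - 14)² = (-4360/311)² = 19009600/96721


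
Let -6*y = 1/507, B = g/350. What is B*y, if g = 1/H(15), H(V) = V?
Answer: -1/15970500 ≈ -6.2615e-8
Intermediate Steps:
g = 1/15 ≈ 0.066667
B = 1/5250 (B = (1/15)/350 = (1/15)*(1/350) = 1/5250 ≈ 0.00019048)
y = -1/3042 (y = -⅙/507 = -⅙*1/507 = -1/3042 ≈ -0.00032873)
B*y = (1/5250)*(-1/3042) = -1/15970500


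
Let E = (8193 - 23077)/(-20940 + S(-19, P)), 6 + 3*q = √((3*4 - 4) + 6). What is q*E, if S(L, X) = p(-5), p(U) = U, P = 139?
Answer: -29768/20945 + 14884*√14/62835 ≈ -0.53494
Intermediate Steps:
S(L, X) = -5
q = -2 + √14/3 (q = -2 + √((3*4 - 4) + 6)/3 = -2 + √((12 - 4) + 6)/3 = -2 + √(8 + 6)/3 = -2 + √14/3 ≈ -0.75278)
E = 14884/20945 (E = (8193 - 23077)/(-20940 - 5) = -14884/(-20945) = -14884*(-1/20945) = 14884/20945 ≈ 0.71062)
q*E = (-2 + √14/3)*(14884/20945) = -29768/20945 + 14884*√14/62835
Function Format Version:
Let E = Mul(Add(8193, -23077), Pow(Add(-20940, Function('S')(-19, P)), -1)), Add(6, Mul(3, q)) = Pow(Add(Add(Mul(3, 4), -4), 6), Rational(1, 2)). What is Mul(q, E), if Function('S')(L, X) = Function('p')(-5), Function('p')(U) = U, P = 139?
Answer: Add(Rational(-29768, 20945), Mul(Rational(14884, 62835), Pow(14, Rational(1, 2)))) ≈ -0.53494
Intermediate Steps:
Function('S')(L, X) = -5
q = Add(-2, Mul(Rational(1, 3), Pow(14, Rational(1, 2)))) (q = Add(-2, Mul(Rational(1, 3), Pow(Add(Add(Mul(3, 4), -4), 6), Rational(1, 2)))) = Add(-2, Mul(Rational(1, 3), Pow(Add(Add(12, -4), 6), Rational(1, 2)))) = Add(-2, Mul(Rational(1, 3), Pow(Add(8, 6), Rational(1, 2)))) = Add(-2, Mul(Rational(1, 3), Pow(14, Rational(1, 2)))) ≈ -0.75278)
E = Rational(14884, 20945) (E = Mul(Add(8193, -23077), Pow(Add(-20940, -5), -1)) = Mul(-14884, Pow(-20945, -1)) = Mul(-14884, Rational(-1, 20945)) = Rational(14884, 20945) ≈ 0.71062)
Mul(q, E) = Mul(Add(-2, Mul(Rational(1, 3), Pow(14, Rational(1, 2)))), Rational(14884, 20945)) = Add(Rational(-29768, 20945), Mul(Rational(14884, 62835), Pow(14, Rational(1, 2))))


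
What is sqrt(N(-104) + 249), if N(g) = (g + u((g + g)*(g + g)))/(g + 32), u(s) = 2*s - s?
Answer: I*sqrt(3154)/3 ≈ 18.72*I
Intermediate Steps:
u(s) = s
N(g) = (g + 4*g**2)/(32 + g) (N(g) = (g + (g + g)*(g + g))/(g + 32) = (g + (2*g)*(2*g))/(32 + g) = (g + 4*g**2)/(32 + g))
sqrt(N(-104) + 249) = sqrt(-104*(1 + 4*(-104))/(32 - 104) + 249) = sqrt(-104*(1 - 416)/(-72) + 249) = sqrt(-104*(-1/72)*(-415) + 249) = sqrt(-5395/9 + 249) = sqrt(-3154/9) = I*sqrt(3154)/3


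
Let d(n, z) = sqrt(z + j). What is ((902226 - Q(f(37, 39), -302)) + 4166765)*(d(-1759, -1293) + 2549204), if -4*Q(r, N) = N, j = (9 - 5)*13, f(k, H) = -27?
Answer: 12921699668262 + 10137831*I*sqrt(1241)/2 ≈ 1.2922e+13 + 1.7857e+8*I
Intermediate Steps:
j = 52 (j = 4*13 = 52)
Q(r, N) = -N/4
d(n, z) = sqrt(52 + z) (d(n, z) = sqrt(z + 52) = sqrt(52 + z))
((902226 - Q(f(37, 39), -302)) + 4166765)*(d(-1759, -1293) + 2549204) = ((902226 - (-1)*(-302)/4) + 4166765)*(sqrt(52 - 1293) + 2549204) = ((902226 - 1*151/2) + 4166765)*(sqrt(-1241) + 2549204) = ((902226 - 151/2) + 4166765)*(I*sqrt(1241) + 2549204) = (1804301/2 + 4166765)*(2549204 + I*sqrt(1241)) = 10137831*(2549204 + I*sqrt(1241))/2 = 12921699668262 + 10137831*I*sqrt(1241)/2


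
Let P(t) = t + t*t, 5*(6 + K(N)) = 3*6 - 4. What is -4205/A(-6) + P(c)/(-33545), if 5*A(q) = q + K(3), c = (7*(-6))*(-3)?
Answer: 3525682033/1543070 ≈ 2284.8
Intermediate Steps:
K(N) = -16/5 (K(N) = -6 + (3*6 - 4)/5 = -6 + (18 - 4)/5 = -6 + (1/5)*14 = -6 + 14/5 = -16/5)
c = 126 (c = -42*(-3) = 126)
P(t) = t + t**2
A(q) = -16/25 + q/5 (A(q) = (q - 16/5)/5 = (-16/5 + q)/5 = -16/25 + q/5)
-4205/A(-6) + P(c)/(-33545) = -4205/(-16/25 + (1/5)*(-6)) + (126*(1 + 126))/(-33545) = -4205/(-16/25 - 6/5) + (126*127)*(-1/33545) = -4205/(-46/25) + 16002*(-1/33545) = -4205*(-25/46) - 16002/33545 = 105125/46 - 16002/33545 = 3525682033/1543070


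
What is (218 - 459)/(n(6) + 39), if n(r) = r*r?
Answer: -241/75 ≈ -3.2133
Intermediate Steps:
n(r) = r²
(218 - 459)/(n(6) + 39) = (218 - 459)/(6² + 39) = -241/(36 + 39) = -241/75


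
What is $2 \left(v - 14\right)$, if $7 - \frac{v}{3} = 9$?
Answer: $-40$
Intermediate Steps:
$v = -6$ ($v = 21 - 27 = -6$)
$2 \left(v - 14\right) = 2 \left(-6 - 14\right) = 2 \left(-20\right) = -40$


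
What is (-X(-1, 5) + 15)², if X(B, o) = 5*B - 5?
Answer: 625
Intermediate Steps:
X(B, o) = -5 + 5*B
(-X(-1, 5) + 15)² = (-(-5 + 5*(-1)) + 15)² = (-(-5 - 5) + 15)² = (-1*(-10) + 15)² = (10 + 15)² = 25² = 625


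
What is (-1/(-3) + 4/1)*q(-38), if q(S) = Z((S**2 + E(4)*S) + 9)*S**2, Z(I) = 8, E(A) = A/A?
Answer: 150176/3 ≈ 50059.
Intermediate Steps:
E(A) = 1
q(S) = 8*S**2
(-1/(-3) + 4/1)*q(-38) = (-1/(-3) + 4/1)*(8*(-38)**2) = (-1*(-1/3) + 4*1)*(8*1444) = (1/3 + 4)*11552 = (13/3)*11552 = 150176/3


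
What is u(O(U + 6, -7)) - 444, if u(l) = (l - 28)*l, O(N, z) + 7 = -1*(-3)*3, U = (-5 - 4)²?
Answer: -496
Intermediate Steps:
U = 81 (U = (-9)² = 81)
O(N, z) = 2 (O(N, z) = -7 - 1*(-3)*3 = -7 + 3*3 = -7 + 9 = 2)
u(l) = l*(-28 + l) (u(l) = (-28 + l)*l = l*(-28 + l))
u(O(U + 6, -7)) - 444 = 2*(-28 + 2) - 444 = 2*(-26) - 444 = -52 - 444 = -496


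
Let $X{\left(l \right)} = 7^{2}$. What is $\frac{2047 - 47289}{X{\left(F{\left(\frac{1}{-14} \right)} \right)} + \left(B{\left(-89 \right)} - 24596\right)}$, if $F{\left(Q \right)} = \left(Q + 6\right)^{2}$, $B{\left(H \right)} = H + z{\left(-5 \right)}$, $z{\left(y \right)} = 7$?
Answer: $\frac{45242}{24629} \approx 1.8369$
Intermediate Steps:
$B{\left(H \right)} = 7 + H$ ($B{\left(H \right)} = H + 7 = 7 + H$)
$F{\left(Q \right)} = \left(6 + Q\right)^{2}$
$X{\left(l \right)} = 49$
$\frac{2047 - 47289}{X{\left(F{\left(\frac{1}{-14} \right)} \right)} + \left(B{\left(-89 \right)} - 24596\right)} = \frac{2047 - 47289}{49 + \left(\left(7 - 89\right) - 24596\right)} = - \frac{45242}{49 - 24678} = - \frac{45242}{-24629} = \left(-45242\right) \left(- \frac{1}{24629}\right) = \frac{45242}{24629}$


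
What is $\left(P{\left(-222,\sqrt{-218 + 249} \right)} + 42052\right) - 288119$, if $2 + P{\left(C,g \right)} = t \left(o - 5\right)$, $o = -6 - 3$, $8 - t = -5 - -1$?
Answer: $-246237$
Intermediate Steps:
$t = 12$ ($t = 8 - \left(-5 - -1\right) = 8 - \left(-5 + 1\right) = 8 - -4 = 8 + 4 = 12$)
$o = -9$ ($o = -6 - 3 = -9$)
$P{\left(C,g \right)} = -170$ ($P{\left(C,g \right)} = -2 + 12 \left(-9 - 5\right) = -2 + 12 \left(-14\right) = -2 - 168 = -170$)
$\left(P{\left(-222,\sqrt{-218 + 249} \right)} + 42052\right) - 288119 = \left(-170 + 42052\right) - 288119 = 41882 - 288119 = -246237$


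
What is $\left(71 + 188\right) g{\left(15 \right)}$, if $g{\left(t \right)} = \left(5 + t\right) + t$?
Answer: $9065$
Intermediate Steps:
$g{\left(t \right)} = 5 + 2 t$
$\left(71 + 188\right) g{\left(15 \right)} = \left(71 + 188\right) \left(5 + 2 \cdot 15\right) = 259 \left(5 + 30\right) = 259 \cdot 35 = 9065$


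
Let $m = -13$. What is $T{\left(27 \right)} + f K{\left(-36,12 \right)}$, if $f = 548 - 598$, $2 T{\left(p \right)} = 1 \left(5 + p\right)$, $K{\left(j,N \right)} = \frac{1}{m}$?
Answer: $\frac{258}{13} \approx 19.846$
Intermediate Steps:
$K{\left(j,N \right)} = - \frac{1}{13}$ ($K{\left(j,N \right)} = \frac{1}{-13} = - \frac{1}{13}$)
$T{\left(p \right)} = \frac{5}{2} + \frac{p}{2}$ ($T{\left(p \right)} = \frac{1 \left(5 + p\right)}{2} = \frac{5 + p}{2} = \frac{5}{2} + \frac{p}{2}$)
$f = -50$
$T{\left(27 \right)} + f K{\left(-36,12 \right)} = \left(\frac{5}{2} + \frac{1}{2} \cdot 27\right) - - \frac{50}{13} = \left(\frac{5}{2} + \frac{27}{2}\right) + \frac{50}{13} = 16 + \frac{50}{13} = \frac{258}{13}$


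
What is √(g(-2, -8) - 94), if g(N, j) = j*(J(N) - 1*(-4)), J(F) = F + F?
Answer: I*√94 ≈ 9.6954*I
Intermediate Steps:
J(F) = 2*F
g(N, j) = j*(4 + 2*N) (g(N, j) = j*(2*N - 1*(-4)) = j*(2*N + 4) = j*(4 + 2*N))
√(g(-2, -8) - 94) = √(2*(-8)*(2 - 2) - 94) = √(2*(-8)*0 - 94) = √(0 - 94) = √(-94) = I*√94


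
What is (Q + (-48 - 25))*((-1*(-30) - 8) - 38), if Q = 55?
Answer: 288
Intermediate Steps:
(Q + (-48 - 25))*((-1*(-30) - 8) - 38) = (55 + (-48 - 25))*((-1*(-30) - 8) - 38) = (55 - 73)*((30 - 8) - 38) = -18*(22 - 38) = -18*(-16) = 288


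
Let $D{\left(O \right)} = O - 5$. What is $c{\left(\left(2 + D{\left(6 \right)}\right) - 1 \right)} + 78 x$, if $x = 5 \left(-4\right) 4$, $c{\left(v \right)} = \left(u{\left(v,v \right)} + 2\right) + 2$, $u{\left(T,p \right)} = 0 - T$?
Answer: $-6238$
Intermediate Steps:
$u{\left(T,p \right)} = - T$
$D{\left(O \right)} = -5 + O$
$c{\left(v \right)} = 4 - v$ ($c{\left(v \right)} = \left(- v + 2\right) + 2 = \left(2 - v\right) + 2 = 4 - v$)
$x = -80$ ($x = \left(-20\right) 4 = -80$)
$c{\left(\left(2 + D{\left(6 \right)}\right) - 1 \right)} + 78 x = \left(4 - \left(\left(2 + \left(-5 + 6\right)\right) - 1\right)\right) + 78 \left(-80\right) = \left(4 - \left(\left(2 + 1\right) - 1\right)\right) - 6240 = \left(4 - \left(3 - 1\right)\right) - 6240 = \left(4 - 2\right) - 6240 = 2 - 6240 = -6238$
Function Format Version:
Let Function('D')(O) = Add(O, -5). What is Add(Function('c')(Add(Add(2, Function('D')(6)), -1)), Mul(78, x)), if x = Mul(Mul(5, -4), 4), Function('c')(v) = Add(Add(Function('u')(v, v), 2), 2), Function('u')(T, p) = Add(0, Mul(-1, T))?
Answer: -6238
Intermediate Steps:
Function('u')(T, p) = Mul(-1, T)
Function('D')(O) = Add(-5, O)
Function('c')(v) = Add(4, Mul(-1, v)) (Function('c')(v) = Add(Add(Mul(-1, v), 2), 2) = Add(Add(2, Mul(-1, v)), 2) = Add(4, Mul(-1, v)))
x = -80 (x = Mul(-20, 4) = -80)
Add(Function('c')(Add(Add(2, Function('D')(6)), -1)), Mul(78, x)) = Add(Add(4, Mul(-1, Add(Add(2, Add(-5, 6)), -1))), Mul(78, -80)) = Add(Add(4, Mul(-1, Add(Add(2, 1), -1))), -6240) = Add(Add(4, Mul(-1, Add(3, -1))), -6240) = Add(Add(4, Mul(-1, 2)), -6240) = Add(Add(4, -2), -6240) = Add(2, -6240) = -6238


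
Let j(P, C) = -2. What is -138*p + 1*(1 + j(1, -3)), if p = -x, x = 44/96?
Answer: 249/4 ≈ 62.250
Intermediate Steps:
x = 11/24 (x = 44*(1/96) = 11/24 ≈ 0.45833)
p = -11/24 (p = -1*11/24 = -11/24 ≈ -0.45833)
-138*p + 1*(1 + j(1, -3)) = -138*(-11/24) + 1*(1 - 2) = 253/4 + 1*(-1) = 253/4 - 1 = 249/4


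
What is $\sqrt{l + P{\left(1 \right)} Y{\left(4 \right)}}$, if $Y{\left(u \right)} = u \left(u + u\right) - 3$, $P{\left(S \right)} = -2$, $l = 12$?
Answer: $i \sqrt{46} \approx 6.7823 i$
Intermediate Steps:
$Y{\left(u \right)} = -3 + 2 u^{2}$ ($Y{\left(u \right)} = u 2 u - 3 = 2 u^{2} - 3 = -3 + 2 u^{2}$)
$\sqrt{l + P{\left(1 \right)} Y{\left(4 \right)}} = \sqrt{12 - 2 \left(-3 + 2 \cdot 4^{2}\right)} = \sqrt{12 - 2 \left(-3 + 2 \cdot 16\right)} = \sqrt{12 - 2 \left(-3 + 32\right)} = \sqrt{12 - 58} = \sqrt{-46} = i \sqrt{46}$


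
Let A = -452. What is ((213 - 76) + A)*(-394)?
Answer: 124110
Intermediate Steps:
((213 - 76) + A)*(-394) = ((213 - 76) - 452)*(-394) = (137 - 452)*(-394) = -315*(-394) = 124110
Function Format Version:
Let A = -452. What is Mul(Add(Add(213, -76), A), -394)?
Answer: 124110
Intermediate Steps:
Mul(Add(Add(213, -76), A), -394) = Mul(Add(Add(213, -76), -452), -394) = Mul(Add(137, -452), -394) = Mul(-315, -394) = 124110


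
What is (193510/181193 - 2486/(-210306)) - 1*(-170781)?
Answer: 3253908836570078/19052987529 ≈ 1.7078e+5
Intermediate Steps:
(193510/181193 - 2486/(-210306)) - 1*(-170781) = (193510*(1/181193) - 2486*(-1/210306)) + 170781 = (193510/181193 + 1243/105153) + 170781 = 20573379929/19052987529 + 170781 = 3253908836570078/19052987529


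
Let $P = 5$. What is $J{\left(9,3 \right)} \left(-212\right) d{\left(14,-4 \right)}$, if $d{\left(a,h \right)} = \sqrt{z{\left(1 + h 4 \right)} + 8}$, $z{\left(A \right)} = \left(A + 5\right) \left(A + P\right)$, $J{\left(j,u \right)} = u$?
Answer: $- 3816 \sqrt{3} \approx -6609.5$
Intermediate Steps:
$z{\left(A \right)} = \left(5 + A\right)^{2}$ ($z{\left(A \right)} = \left(A + 5\right) \left(A + 5\right) = \left(5 + A\right) \left(5 + A\right) = \left(5 + A\right)^{2}$)
$d{\left(a,h \right)} = \sqrt{43 + \left(1 + 4 h\right)^{2} + 40 h}$ ($d{\left(a,h \right)} = \sqrt{\left(25 + \left(1 + h 4\right)^{2} + 10 \left(1 + h 4\right)\right) + 8} = \sqrt{\left(25 + \left(1 + 4 h\right)^{2} + 10 \left(1 + 4 h\right)\right) + 8} = \sqrt{\left(25 + \left(1 + 4 h\right)^{2} + \left(10 + 40 h\right)\right) + 8} = \sqrt{\left(35 + \left(1 + 4 h\right)^{2} + 40 h\right) + 8} = \sqrt{43 + \left(1 + 4 h\right)^{2} + 40 h}$)
$J{\left(9,3 \right)} \left(-212\right) d{\left(14,-4 \right)} = 3 \left(-212\right) 2 \sqrt{11 + 4 \left(-4\right)^{2} + 12 \left(-4\right)} = - 636 \cdot 2 \sqrt{11 + 4 \cdot 16 - 48} = - 636 \cdot 2 \sqrt{11 + 64 - 48} = - 636 \cdot 2 \sqrt{27} = - 636 \cdot 2 \cdot 3 \sqrt{3} = - 636 \cdot 6 \sqrt{3} = - 3816 \sqrt{3}$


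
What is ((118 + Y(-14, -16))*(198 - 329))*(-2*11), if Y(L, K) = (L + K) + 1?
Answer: 256498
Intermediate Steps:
Y(L, K) = 1 + K + L (Y(L, K) = (K + L) + 1 = 1 + K + L)
((118 + Y(-14, -16))*(198 - 329))*(-2*11) = ((118 + (1 - 16 - 14))*(198 - 329))*(-2*11) = ((118 - 29)*(-131))*(-22) = (89*(-131))*(-22) = -11659*(-22) = 256498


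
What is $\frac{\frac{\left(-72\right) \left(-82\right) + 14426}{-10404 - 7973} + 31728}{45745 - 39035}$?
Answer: $\frac{291522563}{61654835} \approx 4.7283$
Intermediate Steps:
$\frac{\frac{\left(-72\right) \left(-82\right) + 14426}{-10404 - 7973} + 31728}{45745 - 39035} = \frac{\frac{5904 + 14426}{-18377} + 31728}{6710} = \left(20330 \left(- \frac{1}{18377}\right) + 31728\right) \frac{1}{6710} = \left(- \frac{20330}{18377} + 31728\right) \frac{1}{6710} = \frac{583045126}{18377} \cdot \frac{1}{6710} = \frac{291522563}{61654835}$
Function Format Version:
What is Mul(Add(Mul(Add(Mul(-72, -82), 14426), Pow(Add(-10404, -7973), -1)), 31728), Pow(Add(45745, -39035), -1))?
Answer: Rational(291522563, 61654835) ≈ 4.7283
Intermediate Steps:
Mul(Add(Mul(Add(Mul(-72, -82), 14426), Pow(Add(-10404, -7973), -1)), 31728), Pow(Add(45745, -39035), -1)) = Mul(Add(Mul(Add(5904, 14426), Pow(-18377, -1)), 31728), Pow(6710, -1)) = Mul(Add(Mul(20330, Rational(-1, 18377)), 31728), Rational(1, 6710)) = Mul(Add(Rational(-20330, 18377), 31728), Rational(1, 6710)) = Mul(Rational(583045126, 18377), Rational(1, 6710)) = Rational(291522563, 61654835)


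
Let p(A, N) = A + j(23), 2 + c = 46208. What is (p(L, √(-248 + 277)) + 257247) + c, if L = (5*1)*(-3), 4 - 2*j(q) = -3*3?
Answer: 606889/2 ≈ 3.0344e+5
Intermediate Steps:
j(q) = 13/2 (j(q) = 2 - (-3)*3/2 = 2 - ½*(-9) = 2 + 9/2 = 13/2)
c = 46206 (c = -2 + 46208 = 46206)
L = -15 (L = 5*(-3) = -15)
p(A, N) = 13/2 + A (p(A, N) = A + 13/2 = 13/2 + A)
(p(L, √(-248 + 277)) + 257247) + c = ((13/2 - 15) + 257247) + 46206 = (-17/2 + 257247) + 46206 = 514477/2 + 46206 = 606889/2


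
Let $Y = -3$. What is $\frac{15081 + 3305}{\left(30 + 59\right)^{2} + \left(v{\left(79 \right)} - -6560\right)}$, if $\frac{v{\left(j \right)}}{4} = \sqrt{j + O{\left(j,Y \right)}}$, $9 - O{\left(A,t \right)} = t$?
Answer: $\frac{266247666}{209697905} - \frac{73544 \sqrt{91}}{209697905} \approx 1.2663$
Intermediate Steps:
$O{\left(A,t \right)} = 9 - t$
$v{\left(j \right)} = 4 \sqrt{12 + j}$ ($v{\left(j \right)} = 4 \sqrt{j + \left(9 - -3\right)} = 4 \sqrt{j + \left(9 + 3\right)} = 4 \sqrt{j + 12} = 4 \sqrt{12 + j}$)
$\frac{15081 + 3305}{\left(30 + 59\right)^{2} + \left(v{\left(79 \right)} - -6560\right)} = \frac{15081 + 3305}{\left(30 + 59\right)^{2} + \left(4 \sqrt{12 + 79} - -6560\right)} = \frac{18386}{89^{2} + \left(4 \sqrt{91} + 6560\right)} = \frac{18386}{7921 + \left(6560 + 4 \sqrt{91}\right)} = \frac{18386}{14481 + 4 \sqrt{91}}$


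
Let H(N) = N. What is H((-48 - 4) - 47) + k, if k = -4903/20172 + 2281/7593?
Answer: -5051549917/51055332 ≈ -98.943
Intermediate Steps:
k = 2927951/51055332 (k = -4903*1/20172 + 2281*(1/7593) = -4903/20172 + 2281/7593 = 2927951/51055332 ≈ 0.057349)
H((-48 - 4) - 47) + k = ((-48 - 4) - 47) + 2927951/51055332 = (-52 - 47) + 2927951/51055332 = -99 + 2927951/51055332 = -5051549917/51055332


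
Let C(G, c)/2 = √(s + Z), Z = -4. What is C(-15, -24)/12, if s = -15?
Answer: I*√19/6 ≈ 0.72648*I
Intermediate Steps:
C(G, c) = 2*I*√19 (C(G, c) = 2*√(-15 - 4) = 2*√(-19) = 2*(I*√19) = 2*I*√19)
C(-15, -24)/12 = (2*I*√19)/12 = (2*I*√19)*(1/12) = I*√19/6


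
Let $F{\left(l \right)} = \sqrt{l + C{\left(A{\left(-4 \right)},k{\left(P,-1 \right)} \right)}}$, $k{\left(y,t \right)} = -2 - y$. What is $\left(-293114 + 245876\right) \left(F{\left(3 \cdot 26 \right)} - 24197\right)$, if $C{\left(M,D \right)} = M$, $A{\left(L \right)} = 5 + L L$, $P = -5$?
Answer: $1143017886 - 141714 \sqrt{11} \approx 1.1425 \cdot 10^{9}$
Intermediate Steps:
$A{\left(L \right)} = 5 + L^{2}$
$F{\left(l \right)} = \sqrt{21 + l}$ ($F{\left(l \right)} = \sqrt{l + \left(5 + \left(-4\right)^{2}\right)} = \sqrt{l + \left(5 + 16\right)} = \sqrt{l + 21} = \sqrt{21 + l}$)
$\left(-293114 + 245876\right) \left(F{\left(3 \cdot 26 \right)} - 24197\right) = \left(-293114 + 245876\right) \left(\sqrt{21 + 3 \cdot 26} - 24197\right) = - 47238 \left(\sqrt{21 + 78} - 24197\right) = - 47238 \left(\sqrt{99} - 24197\right) = - 47238 \left(3 \sqrt{11} - 24197\right) = - 47238 \left(-24197 + 3 \sqrt{11}\right) = 1143017886 - 141714 \sqrt{11}$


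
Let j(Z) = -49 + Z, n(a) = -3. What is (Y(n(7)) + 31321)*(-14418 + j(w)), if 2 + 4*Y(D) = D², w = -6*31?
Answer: -1835889023/4 ≈ -4.5897e+8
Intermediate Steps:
w = -186
Y(D) = -½ + D²/4
(Y(n(7)) + 31321)*(-14418 + j(w)) = ((-½ + (¼)*(-3)²) + 31321)*(-14418 + (-49 - 186)) = ((-½ + (¼)*9) + 31321)*(-14418 - 235) = ((-½ + 9/4) + 31321)*(-14653) = (7/4 + 31321)*(-14653) = (125291/4)*(-14653) = -1835889023/4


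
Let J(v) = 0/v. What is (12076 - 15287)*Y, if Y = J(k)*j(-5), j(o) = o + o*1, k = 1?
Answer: 0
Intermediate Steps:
j(o) = 2*o (j(o) = o + o = 2*o)
J(v) = 0
Y = 0 (Y = 0*(2*(-5)) = 0*(-10) = 0)
(12076 - 15287)*Y = (12076 - 15287)*0 = -3211*0 = 0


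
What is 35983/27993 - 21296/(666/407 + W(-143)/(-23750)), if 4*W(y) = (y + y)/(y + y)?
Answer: -622903649225813/47867722077 ≈ -13013.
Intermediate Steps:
W(y) = 1/4 (W(y) = ((y + y)/(y + y))/4 = ((2*y)/((2*y)))/4 = ((2*y)*(1/(2*y)))/4 = (1/4)*1 = 1/4)
35983/27993 - 21296/(666/407 + W(-143)/(-23750)) = 35983/27993 - 21296/(666/407 + (1/4)/(-23750)) = 35983*(1/27993) - 21296/(666*(1/407) + (1/4)*(-1/23750)) = 35983/27993 - 21296/(18/11 - 1/95000) = 35983/27993 - 21296/1709989/1045000 = 35983/27993 - 21296*1045000/1709989 = 35983/27993 - 22254320000/1709989 = -622903649225813/47867722077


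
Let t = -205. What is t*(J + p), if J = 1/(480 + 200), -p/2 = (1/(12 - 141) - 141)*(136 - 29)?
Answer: -108527366089/17544 ≈ -6.1860e+6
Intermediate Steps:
p = 3892660/129 (p = -2*(1/(12 - 141) - 141)*(136 - 29) = -2*(1/(-129) - 141)*107 = -2*(-1/129 - 141)*107 = -(-36380)*107/129 = -2*(-1946330/129) = 3892660/129 ≈ 30176.)
J = 1/680 ≈ 0.0014706
t*(J + p) = -205*(1/680 + 3892660/129) = -205*2647008929/87720 = -108527366089/17544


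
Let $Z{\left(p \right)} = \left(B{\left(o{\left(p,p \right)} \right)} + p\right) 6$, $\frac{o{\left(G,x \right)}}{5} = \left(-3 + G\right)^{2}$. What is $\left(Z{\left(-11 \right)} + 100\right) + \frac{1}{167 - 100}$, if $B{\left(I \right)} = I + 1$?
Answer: $\frac{396641}{67} \approx 5920.0$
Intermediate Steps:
$o{\left(G,x \right)} = 5 \left(-3 + G\right)^{2}$
$B{\left(I \right)} = 1 + I$
$Z{\left(p \right)} = 6 + 6 p + 30 \left(-3 + p\right)^{2}$ ($Z{\left(p \right)} = \left(\left(1 + 5 \left(-3 + p\right)^{2}\right) + p\right) 6 = \left(1 + p + 5 \left(-3 + p\right)^{2}\right) 6 = 6 + 6 p + 30 \left(-3 + p\right)^{2}$)
$\left(Z{\left(-11 \right)} + 100\right) + \frac{1}{167 - 100} = \left(\left(276 - -1914 + 30 \left(-11\right)^{2}\right) + 100\right) + \frac{1}{167 - 100} = \left(\left(276 + 1914 + 30 \cdot 121\right) + 100\right) + \frac{1}{67} = \left(\left(276 + 1914 + 3630\right) + 100\right) + \frac{1}{67} = \left(5820 + 100\right) + \frac{1}{67} = 5920 + \frac{1}{67} = \frac{396641}{67}$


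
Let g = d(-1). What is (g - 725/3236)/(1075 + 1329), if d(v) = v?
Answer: -3961/7779344 ≈ -0.00050917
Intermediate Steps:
g = -1
(g - 725/3236)/(1075 + 1329) = (-1 - 725/3236)/(1075 + 1329) = (-1 - 725*1/3236)/2404 = (-1 - 725/3236)*(1/2404) = -3961/3236*1/2404 = -3961/7779344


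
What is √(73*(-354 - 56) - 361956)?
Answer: I*√391886 ≈ 626.01*I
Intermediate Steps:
√(73*(-354 - 56) - 361956) = √(73*(-410) - 361956) = √(-29930 - 361956) = √(-391886) = I*√391886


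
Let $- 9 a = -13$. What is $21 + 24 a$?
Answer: $\frac{167}{3} \approx 55.667$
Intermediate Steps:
$a = \frac{13}{9}$ ($a = \left(- \frac{1}{9}\right) \left(-13\right) = \frac{13}{9} \approx 1.4444$)
$21 + 24 a = 21 + 24 \cdot \frac{13}{9} = 21 + \frac{104}{3} = \frac{167}{3}$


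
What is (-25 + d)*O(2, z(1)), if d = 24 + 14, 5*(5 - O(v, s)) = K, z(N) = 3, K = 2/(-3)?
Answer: 1001/15 ≈ 66.733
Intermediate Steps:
K = -2/3 (K = 2*(-1/3) = -2/3 ≈ -0.66667)
O(v, s) = 77/15 (O(v, s) = 5 - 1/5*(-2/3) = 5 + 2/15 = 77/15)
d = 38
(-25 + d)*O(2, z(1)) = (-25 + 38)*(77/15) = 13*(77/15) = 1001/15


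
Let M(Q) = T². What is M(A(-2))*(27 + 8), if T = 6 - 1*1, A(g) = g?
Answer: 875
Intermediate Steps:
T = 5 (T = 6 - 1 = 5)
M(Q) = 25 (M(Q) = 5² = 25)
M(A(-2))*(27 + 8) = 25*(27 + 8) = 25*35 = 875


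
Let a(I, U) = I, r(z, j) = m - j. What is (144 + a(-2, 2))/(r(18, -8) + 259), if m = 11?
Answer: 71/139 ≈ 0.51079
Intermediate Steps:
r(z, j) = 11 - j
(144 + a(-2, 2))/(r(18, -8) + 259) = (144 - 2)/((11 - 1*(-8)) + 259) = 142/((11 + 8) + 259) = 142/(19 + 259) = 142/278 = 142*(1/278) = 71/139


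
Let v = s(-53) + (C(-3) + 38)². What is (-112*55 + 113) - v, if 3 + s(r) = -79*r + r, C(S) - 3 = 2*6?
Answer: -12987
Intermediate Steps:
C(S) = 15 (C(S) = 3 + 2*6 = 3 + 12 = 15)
s(r) = -3 - 78*r (s(r) = -3 + (-79*r + r) = -3 - 78*r)
v = 6940 (v = (-3 - 78*(-53)) + (15 + 38)² = (-3 + 4134) + 53² = 4131 + 2809 = 6940)
(-112*55 + 113) - v = (-112*55 + 113) - 1*6940 = (-6160 + 113) - 6940 = -6047 - 6940 = -12987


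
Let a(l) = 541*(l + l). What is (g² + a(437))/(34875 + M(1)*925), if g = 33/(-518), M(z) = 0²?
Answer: 25374542261/1871559900 ≈ 13.558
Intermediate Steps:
a(l) = 1082*l (a(l) = 541*(2*l) = 1082*l)
M(z) = 0
g = -33/518 (g = 33*(-1/518) = -33/518 ≈ -0.063707)
(g² + a(437))/(34875 + M(1)*925) = ((-33/518)² + 1082*437)/(34875 + 0*925) = (1089/268324 + 472834)/(34875 + 0) = (126872711305/268324)/34875 = (126872711305/268324)*(1/34875) = 25374542261/1871559900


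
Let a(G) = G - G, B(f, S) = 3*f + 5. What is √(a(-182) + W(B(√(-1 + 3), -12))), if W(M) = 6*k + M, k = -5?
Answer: √(-25 + 3*√2) ≈ 4.556*I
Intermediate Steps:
B(f, S) = 5 + 3*f
W(M) = -30 + M (W(M) = 6*(-5) + M = -30 + M)
a(G) = 0
√(a(-182) + W(B(√(-1 + 3), -12))) = √(0 + (-30 + (5 + 3*√(-1 + 3)))) = √(0 + (-30 + (5 + 3*√2))) = √(0 + (-25 + 3*√2)) = √(-25 + 3*√2)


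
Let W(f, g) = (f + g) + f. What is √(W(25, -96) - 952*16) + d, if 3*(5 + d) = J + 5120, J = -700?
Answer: 4405/3 + I*√15278 ≈ 1468.3 + 123.6*I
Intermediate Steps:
W(f, g) = g + 2*f
d = 4405/3 (d = -5 + (-700 + 5120)/3 = -5 + (⅓)*4420 = -5 + 4420/3 = 4405/3 ≈ 1468.3)
√(W(25, -96) - 952*16) + d = √((-96 + 2*25) - 952*16) + 4405/3 = √((-96 + 50) - 15232) + 4405/3 = √(-46 - 15232) + 4405/3 = √(-15278) + 4405/3 = I*√15278 + 4405/3 = 4405/3 + I*√15278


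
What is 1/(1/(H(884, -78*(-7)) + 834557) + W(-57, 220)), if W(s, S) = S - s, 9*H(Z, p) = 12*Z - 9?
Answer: 2507204/694495511 ≈ 0.0036101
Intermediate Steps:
H(Z, p) = -1 + 4*Z/3 (H(Z, p) = (12*Z - 9)/9 = (-9 + 12*Z)/9 = -1 + 4*Z/3)
1/(1/(H(884, -78*(-7)) + 834557) + W(-57, 220)) = 1/(1/((-1 + (4/3)*884) + 834557) + (220 - 1*(-57))) = 1/(1/((-1 + 3536/3) + 834557) + (220 + 57)) = 1/(1/(3533/3 + 834557) + 277) = 1/(1/(2507204/3) + 277) = 1/(3/2507204 + 277) = 1/(694495511/2507204) = 2507204/694495511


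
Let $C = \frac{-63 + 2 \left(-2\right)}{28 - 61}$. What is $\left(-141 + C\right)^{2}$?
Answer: $\frac{21031396}{1089} \approx 19313.0$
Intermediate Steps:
$C = \frac{67}{33}$ ($C = \frac{-63 - 4}{-33} = \left(-67\right) \left(- \frac{1}{33}\right) = \frac{67}{33} \approx 2.0303$)
$\left(-141 + C\right)^{2} = \left(-141 + \frac{67}{33}\right)^{2} = \left(- \frac{4586}{33}\right)^{2} = \frac{21031396}{1089}$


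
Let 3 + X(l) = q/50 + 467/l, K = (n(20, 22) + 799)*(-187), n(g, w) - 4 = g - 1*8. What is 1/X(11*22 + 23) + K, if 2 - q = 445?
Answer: -4078208045/26759 ≈ -1.5241e+5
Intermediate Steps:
q = -443 (q = 2 - 1*445 = 2 - 445 = -443)
n(g, w) = -4 + g (n(g, w) = 4 + (g - 1*8) = 4 + (g - 8) = 4 + (-8 + g) = -4 + g)
K = -152405 (K = ((-4 + 20) + 799)*(-187) = (16 + 799)*(-187) = 815*(-187) = -152405)
X(l) = -593/50 + 467/l (X(l) = -3 + (-443/50 + 467/l) = -593/50 + 467/l)
1/X(11*22 + 23) + K = 1/(-593/50 + 467/(11*22 + 23)) - 152405 = 1/(-593/50 + 467/(242 + 23)) - 152405 = 1/(-593/50 + 467/265) - 152405 = 1/(-26759/2650) - 152405 = -2650/26759 - 152405 = -4078208045/26759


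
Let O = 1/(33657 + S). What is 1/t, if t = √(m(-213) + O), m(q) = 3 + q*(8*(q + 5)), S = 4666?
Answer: √520541788267438/13583012506 ≈ 0.0016797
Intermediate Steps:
m(q) = 3 + q*(40 + 8*q) (m(q) = 3 + q*(8*(5 + q)) = 3 + q*(40 + 8*q))
O = 1/38323 (O = 1/(33657 + 4666) = 1/38323 ≈ 2.6094e-5)
t = √520541788267438/38323 (t = √((3 + 8*(-213)² + 40*(-213)) + 1/38323) = √((3 + 8*45369 - 8520) + 1/38323) = √((3 + 362952 - 8520) + 1/38323) = √(354435 + 1/38323) = √(13583012506/38323) = √520541788267438/38323 ≈ 595.34)
1/t = 1/(√520541788267438/38323) = √520541788267438/13583012506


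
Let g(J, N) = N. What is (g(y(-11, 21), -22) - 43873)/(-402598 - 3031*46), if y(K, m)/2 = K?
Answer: 43895/542024 ≈ 0.080984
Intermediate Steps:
y(K, m) = 2*K
(g(y(-11, 21), -22) - 43873)/(-402598 - 3031*46) = (-22 - 43873)/(-402598 - 3031*46) = -43895/(-402598 - 139426) = -43895/(-542024) = -43895*(-1/542024) = 43895/542024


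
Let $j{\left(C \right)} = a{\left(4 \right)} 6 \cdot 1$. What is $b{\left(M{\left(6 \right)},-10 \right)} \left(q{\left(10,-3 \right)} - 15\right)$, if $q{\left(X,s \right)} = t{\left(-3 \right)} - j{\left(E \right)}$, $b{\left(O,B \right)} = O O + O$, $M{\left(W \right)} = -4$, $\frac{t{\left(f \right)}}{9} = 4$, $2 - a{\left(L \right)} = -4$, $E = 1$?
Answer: $-180$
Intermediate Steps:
$a{\left(L \right)} = 6$ ($a{\left(L \right)} = 2 - -4 = 2 + 4 = 6$)
$j{\left(C \right)} = 36$ ($j{\left(C \right)} = 6 \cdot 6 \cdot 1 = 36 \cdot 1 = 36$)
$t{\left(f \right)} = 36$ ($t{\left(f \right)} = 9 \cdot 4 = 36$)
$b{\left(O,B \right)} = O + O^{2}$ ($b{\left(O,B \right)} = O^{2} + O = O + O^{2}$)
$q{\left(X,s \right)} = 0$ ($q{\left(X,s \right)} = 36 - 36 = 0$)
$b{\left(M{\left(6 \right)},-10 \right)} \left(q{\left(10,-3 \right)} - 15\right) = - 4 \left(1 - 4\right) \left(0 - 15\right) = \left(-4\right) \left(-3\right) \left(-15\right) = 12 \left(-15\right) = -180$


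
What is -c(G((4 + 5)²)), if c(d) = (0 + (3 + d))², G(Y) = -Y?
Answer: -6084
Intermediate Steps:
c(d) = (3 + d)²
-c(G((4 + 5)²)) = -(3 - (4 + 5)²)² = -(3 - 1*9²)² = -(3 - 1*81)² = -(3 - 81)² = -1*(-78)² = -1*6084 = -6084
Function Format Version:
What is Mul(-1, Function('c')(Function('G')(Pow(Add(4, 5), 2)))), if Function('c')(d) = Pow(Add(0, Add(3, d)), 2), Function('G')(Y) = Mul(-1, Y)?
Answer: -6084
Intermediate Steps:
Function('c')(d) = Pow(Add(3, d), 2)
Mul(-1, Function('c')(Function('G')(Pow(Add(4, 5), 2)))) = Mul(-1, Pow(Add(3, Mul(-1, Pow(Add(4, 5), 2))), 2)) = Mul(-1, Pow(Add(3, Mul(-1, Pow(9, 2))), 2)) = Mul(-1, Pow(Add(3, Mul(-1, 81)), 2)) = Mul(-1, Pow(Add(3, -81), 2)) = Mul(-1, Pow(-78, 2)) = Mul(-1, 6084) = -6084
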